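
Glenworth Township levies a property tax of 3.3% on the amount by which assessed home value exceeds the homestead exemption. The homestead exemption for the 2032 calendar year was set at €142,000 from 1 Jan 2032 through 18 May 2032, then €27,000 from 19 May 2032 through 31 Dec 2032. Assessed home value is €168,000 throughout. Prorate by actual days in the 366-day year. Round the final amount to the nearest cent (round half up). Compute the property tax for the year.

1 Jan – 18 May 2032: 139 days, exemption €142,000 → (€168,000 − €142,000) × 3.3% × 139/366 = €325.8525
19 May – 31 Dec 2032: 227 days, exemption €27,000 → (€168,000 − €27,000) × 3.3% × 227/366 = €2,885.8770
Total = €3,211.7295

€3,211.73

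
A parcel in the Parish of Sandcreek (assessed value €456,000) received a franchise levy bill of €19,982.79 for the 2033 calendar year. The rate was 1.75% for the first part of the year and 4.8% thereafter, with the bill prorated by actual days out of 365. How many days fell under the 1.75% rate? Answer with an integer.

Let d = days at the first rate; then 365 − d days at the second rate.
€456,000 × [1.75%·d + 4.8%·(365−d)] / 365 = €19,982.79
Solving gives d = 50, so the new rate took effect on 20 Feb 2033.

50 days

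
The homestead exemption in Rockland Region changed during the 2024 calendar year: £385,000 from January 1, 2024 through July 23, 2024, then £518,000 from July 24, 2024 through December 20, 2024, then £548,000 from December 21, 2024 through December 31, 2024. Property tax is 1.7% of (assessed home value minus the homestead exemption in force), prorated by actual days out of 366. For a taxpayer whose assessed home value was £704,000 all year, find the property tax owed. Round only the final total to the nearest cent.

January 1 – July 23, 2024: 205 days, exemption £385,000 → (£704,000 − £385,000) × 1.7% × 205/366 = £3,037.4727
July 24 – December 20, 2024: 150 days, exemption £518,000 → (£704,000 − £518,000) × 1.7% × 150/366 = £1,295.9016
December 21 – December 31, 2024: 11 days, exemption £548,000 → (£704,000 − £548,000) × 1.7% × 11/366 = £79.7049
Total = £4,413.0792

£4,413.08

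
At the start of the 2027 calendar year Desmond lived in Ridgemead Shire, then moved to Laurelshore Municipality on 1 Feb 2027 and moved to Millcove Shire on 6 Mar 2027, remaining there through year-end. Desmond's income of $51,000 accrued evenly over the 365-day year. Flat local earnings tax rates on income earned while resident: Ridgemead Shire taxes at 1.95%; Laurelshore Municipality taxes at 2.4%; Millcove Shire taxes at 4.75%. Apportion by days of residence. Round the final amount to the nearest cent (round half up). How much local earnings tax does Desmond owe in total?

$2,192.86

Ridgemead Shire, 1 Jan – 31 Jan 2027: 31 days → $51,000 × 1.95% × 31/365 = $84.4644
Laurelshore Municipality, 1 Feb – 5 Mar 2027: 33 days → $51,000 × 2.4% × 33/365 = $110.6630
Millcove Shire, 6 Mar – 31 Dec 2027: 301 days → $51,000 × 4.75% × 301/365 = $1,997.7329
Total = $2,192.8603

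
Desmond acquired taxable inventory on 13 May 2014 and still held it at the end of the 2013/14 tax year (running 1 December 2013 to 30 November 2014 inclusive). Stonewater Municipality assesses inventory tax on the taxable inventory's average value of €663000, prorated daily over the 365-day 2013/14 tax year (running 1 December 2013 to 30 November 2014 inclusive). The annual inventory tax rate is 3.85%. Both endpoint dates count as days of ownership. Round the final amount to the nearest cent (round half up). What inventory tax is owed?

Days held (13 May – 30 November 2014): 202 out of 365
Tax = €663000 × 3.85% × 202/365 = €14126.4411

€14126.44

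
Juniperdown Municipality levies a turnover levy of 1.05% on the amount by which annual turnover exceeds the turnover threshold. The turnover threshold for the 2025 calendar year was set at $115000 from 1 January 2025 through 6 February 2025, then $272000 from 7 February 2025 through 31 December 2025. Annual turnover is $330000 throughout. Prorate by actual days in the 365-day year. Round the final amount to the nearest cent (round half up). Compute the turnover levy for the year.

1 January – 6 February 2025: 37 days, exemption $115000 → ($330000 − $115000) × 1.05% × 37/365 = $228.8425
7 February – 31 December 2025: 328 days, exemption $272000 → ($330000 − $272000) × 1.05% × 328/365 = $547.2658
Total = $776.1082

$776.11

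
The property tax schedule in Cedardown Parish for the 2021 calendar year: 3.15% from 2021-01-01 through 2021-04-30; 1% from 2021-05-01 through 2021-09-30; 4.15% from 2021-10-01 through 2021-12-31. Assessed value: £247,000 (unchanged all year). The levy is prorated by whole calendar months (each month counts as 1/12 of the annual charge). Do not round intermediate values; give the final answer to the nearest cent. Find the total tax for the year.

2021-01-01 to 2021-04-30: 4 months at 3.15% → £247,000 × 3.15% × 4/12 = £2,593.5000
2021-05-01 to 2021-09-30: 5 months at 1% → £247,000 × 1% × 5/12 = £1,029.1667
2021-10-01 to 2021-12-31: 3 months at 4.15% → £247,000 × 4.15% × 3/12 = £2,562.6250
Total = £6,185.2917

£6,185.29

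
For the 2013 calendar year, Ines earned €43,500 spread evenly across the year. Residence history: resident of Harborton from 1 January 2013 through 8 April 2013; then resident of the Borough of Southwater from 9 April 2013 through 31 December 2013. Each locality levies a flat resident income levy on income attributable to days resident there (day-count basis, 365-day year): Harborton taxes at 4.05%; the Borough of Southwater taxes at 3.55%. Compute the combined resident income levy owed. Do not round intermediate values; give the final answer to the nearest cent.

Harborton, 1 January – 8 April 2013: 98 days → €43,500 × 4.05% × 98/365 = €473.0178
The Borough of Southwater, 9 April – 31 December 2013: 267 days → €43,500 × 3.55% × 267/365 = €1,129.6295
Total = €1,602.6473

€1,602.65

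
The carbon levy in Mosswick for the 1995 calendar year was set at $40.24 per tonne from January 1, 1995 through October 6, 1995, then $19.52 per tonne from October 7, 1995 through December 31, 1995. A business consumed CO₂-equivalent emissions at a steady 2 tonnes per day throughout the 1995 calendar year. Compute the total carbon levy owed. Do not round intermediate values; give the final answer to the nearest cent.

$25,811.36

January 1 – October 6, 1995: 279 days × 2 tonnes/day = 558 tonnes at $40.24/tonne → $22,453.92
October 7 – December 31, 1995: 86 days × 2 tonnes/day = 172 tonnes at $19.52/tonne → $3,357.44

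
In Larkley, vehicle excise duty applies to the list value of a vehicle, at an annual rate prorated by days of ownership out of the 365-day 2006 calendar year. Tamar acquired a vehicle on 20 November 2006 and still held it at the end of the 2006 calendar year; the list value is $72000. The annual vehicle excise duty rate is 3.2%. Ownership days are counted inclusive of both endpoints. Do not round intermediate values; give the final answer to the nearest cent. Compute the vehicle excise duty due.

Days held (20 November – 31 December 2006): 42 out of 365
Tax = $72000 × 3.2% × 42/365 = $265.1178

$265.12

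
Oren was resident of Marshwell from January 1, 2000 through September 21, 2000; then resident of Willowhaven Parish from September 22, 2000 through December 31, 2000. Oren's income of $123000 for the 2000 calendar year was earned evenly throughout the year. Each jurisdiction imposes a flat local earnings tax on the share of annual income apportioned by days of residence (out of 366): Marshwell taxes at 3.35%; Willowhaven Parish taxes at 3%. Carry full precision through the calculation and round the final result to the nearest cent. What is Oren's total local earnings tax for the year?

Marshwell, January 1 – September 21, 2000: 265 days → $123000 × 3.35% × 265/366 = $2983.4221
Willowhaven Parish, September 22 – December 31, 2000: 101 days → $123000 × 3% × 101/366 = $1018.2787
Total = $4001.7008

$4001.70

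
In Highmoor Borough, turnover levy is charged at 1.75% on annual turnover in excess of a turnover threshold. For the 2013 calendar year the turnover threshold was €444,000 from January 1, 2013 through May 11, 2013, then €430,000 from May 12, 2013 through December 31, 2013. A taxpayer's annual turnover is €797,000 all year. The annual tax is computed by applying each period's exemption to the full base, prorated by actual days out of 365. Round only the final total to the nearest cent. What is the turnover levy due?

January 1 – May 11, 2013: 131 days, exemption €444,000 → (€797,000 − €444,000) × 1.75% × 131/365 = €2,217.1301
May 12 – December 31, 2013: 234 days, exemption €430,000 → (€797,000 − €430,000) × 1.75% × 234/365 = €4,117.4384
Total = €6,334.5685

€6,334.57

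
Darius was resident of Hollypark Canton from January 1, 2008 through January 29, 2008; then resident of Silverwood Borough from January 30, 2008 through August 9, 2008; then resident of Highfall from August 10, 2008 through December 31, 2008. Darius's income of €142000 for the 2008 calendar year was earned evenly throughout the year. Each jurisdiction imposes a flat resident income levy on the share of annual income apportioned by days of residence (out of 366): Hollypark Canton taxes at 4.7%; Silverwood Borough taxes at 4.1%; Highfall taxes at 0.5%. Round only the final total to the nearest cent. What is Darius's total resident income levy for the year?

Hollypark Canton, January 1 – January 29, 2008: 29 days → €142000 × 4.7% × 29/366 = €528.8142
Silverwood Borough, January 30 – August 9, 2008: 193 days → €142000 × 4.1% × 193/366 = €3070.0710
Highfall, August 10 – December 31, 2008: 144 days → €142000 × 0.5% × 144/366 = €279.3443
Total = €3878.2295

€3878.23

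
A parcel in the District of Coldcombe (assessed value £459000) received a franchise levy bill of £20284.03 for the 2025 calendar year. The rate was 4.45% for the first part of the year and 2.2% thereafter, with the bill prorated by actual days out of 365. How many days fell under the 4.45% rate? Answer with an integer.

360 days

Let d = days at the first rate; then 365 − d days at the second rate.
£459000 × [4.45%·d + 2.2%·(365−d)] / 365 = £20284.03
Solving gives d = 360, so the new rate took effect on December 27, 2025.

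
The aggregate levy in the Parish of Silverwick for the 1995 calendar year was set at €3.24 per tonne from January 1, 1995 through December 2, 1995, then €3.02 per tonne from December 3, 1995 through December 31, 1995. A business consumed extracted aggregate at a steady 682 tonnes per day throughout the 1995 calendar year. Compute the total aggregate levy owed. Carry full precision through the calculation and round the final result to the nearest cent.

€802,182.04

January 1 – December 2, 1995: 336 days × 682 tonnes/day = 229,152 tonnes at €3.24/tonne → €742,452.48
December 3 – December 31, 1995: 29 days × 682 tonnes/day = 19,778 tonnes at €3.02/tonne → €59,729.56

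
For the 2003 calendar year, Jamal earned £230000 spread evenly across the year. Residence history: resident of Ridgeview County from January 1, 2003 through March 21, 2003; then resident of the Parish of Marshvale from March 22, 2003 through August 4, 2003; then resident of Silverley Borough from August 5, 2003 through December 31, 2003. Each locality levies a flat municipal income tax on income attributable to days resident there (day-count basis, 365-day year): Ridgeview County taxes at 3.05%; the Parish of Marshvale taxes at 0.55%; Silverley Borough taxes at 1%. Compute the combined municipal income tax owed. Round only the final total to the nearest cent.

£2947.78

Ridgeview County, January 1 – March 21, 2003: 80 days → £230000 × 3.05% × 80/365 = £1537.5342
The Parish of Marshvale, March 22 – August 4, 2003: 136 days → £230000 × 0.55% × 136/365 = £471.3425
Silverley Borough, August 5 – December 31, 2003: 149 days → £230000 × 1% × 149/365 = £938.9041
Total = £2947.7808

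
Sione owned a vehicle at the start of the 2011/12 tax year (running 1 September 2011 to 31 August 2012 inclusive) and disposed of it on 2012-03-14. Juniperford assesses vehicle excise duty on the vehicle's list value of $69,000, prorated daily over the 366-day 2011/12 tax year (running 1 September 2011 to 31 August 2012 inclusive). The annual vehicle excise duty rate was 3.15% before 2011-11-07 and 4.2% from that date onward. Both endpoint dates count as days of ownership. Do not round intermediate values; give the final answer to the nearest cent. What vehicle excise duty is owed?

2011-09-01 to 2011-11-06: 67 days at 3.15% → $69,000 × 3.15% × 67/366 = $397.8811
2011-11-07 to 2012-03-14: 129 days at 4.2% → $69,000 × 4.2% × 129/366 = $1,021.4262
Total = $1,419.3074

$1,419.31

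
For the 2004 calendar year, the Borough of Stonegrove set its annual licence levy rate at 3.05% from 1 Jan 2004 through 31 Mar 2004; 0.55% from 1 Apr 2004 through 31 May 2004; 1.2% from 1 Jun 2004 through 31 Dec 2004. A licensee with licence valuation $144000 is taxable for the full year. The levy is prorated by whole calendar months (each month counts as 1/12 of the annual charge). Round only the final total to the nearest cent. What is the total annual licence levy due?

1 Jan – 31 Mar 2004: 3 months at 3.05% → $144000 × 3.05% × 3/12 = $1098.0000
1 Apr – 31 May 2004: 2 months at 0.55% → $144000 × 0.55% × 2/12 = $132.0000
1 Jun – 31 Dec 2004: 7 months at 1.2% → $144000 × 1.2% × 7/12 = $1008.0000
Total = $2238.0000

$2238.00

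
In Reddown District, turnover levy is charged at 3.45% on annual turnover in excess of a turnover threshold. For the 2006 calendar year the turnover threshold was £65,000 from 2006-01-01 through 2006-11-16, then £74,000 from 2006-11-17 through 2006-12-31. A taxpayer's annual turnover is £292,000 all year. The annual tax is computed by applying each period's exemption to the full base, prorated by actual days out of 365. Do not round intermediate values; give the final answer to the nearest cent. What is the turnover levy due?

2006-01-01 to 2006-11-16: 320 days, exemption £65,000 → (£292,000 − £65,000) × 3.45% × 320/365 = £6,865.9726
2006-11-17 to 2006-12-31: 45 days, exemption £74,000 → (£292,000 − £74,000) × 3.45% × 45/365 = £927.2466
Total = £7,793.2192

£7,793.22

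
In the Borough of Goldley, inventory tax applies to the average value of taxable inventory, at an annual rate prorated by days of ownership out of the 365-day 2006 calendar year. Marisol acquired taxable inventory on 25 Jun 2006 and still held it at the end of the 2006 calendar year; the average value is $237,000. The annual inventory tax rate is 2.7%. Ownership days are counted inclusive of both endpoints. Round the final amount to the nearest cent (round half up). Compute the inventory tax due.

Days held (25 Jun – 31 Dec 2006): 190 out of 365
Tax = $237,000 × 2.7% × 190/365 = $3,330.9863

$3,330.99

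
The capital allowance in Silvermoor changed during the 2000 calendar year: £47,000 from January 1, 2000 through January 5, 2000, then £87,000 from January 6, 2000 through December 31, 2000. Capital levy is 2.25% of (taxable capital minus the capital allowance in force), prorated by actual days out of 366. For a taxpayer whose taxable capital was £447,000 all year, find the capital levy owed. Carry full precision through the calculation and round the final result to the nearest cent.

£8,112.30

January 1 – January 5, 2000: 5 days, exemption £47,000 → (£447,000 − £47,000) × 2.25% × 5/366 = £122.9508
January 6 – December 31, 2000: 361 days, exemption £87,000 → (£447,000 − £87,000) × 2.25% × 361/366 = £7,989.3443
Total = £8,112.2951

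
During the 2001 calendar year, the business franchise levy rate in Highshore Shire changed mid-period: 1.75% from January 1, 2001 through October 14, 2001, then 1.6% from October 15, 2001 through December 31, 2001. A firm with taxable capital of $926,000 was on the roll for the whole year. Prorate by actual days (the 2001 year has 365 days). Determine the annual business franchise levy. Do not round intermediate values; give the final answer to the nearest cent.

$15,908.17

January 1 – October 14, 2001: 287 days at 1.75% → $926,000 × 1.75% × 287/365 = $12,742.0137
October 15 – December 31, 2001: 78 days at 1.6% → $926,000 × 1.6% × 78/365 = $3,166.1589
Total = $15,908.1726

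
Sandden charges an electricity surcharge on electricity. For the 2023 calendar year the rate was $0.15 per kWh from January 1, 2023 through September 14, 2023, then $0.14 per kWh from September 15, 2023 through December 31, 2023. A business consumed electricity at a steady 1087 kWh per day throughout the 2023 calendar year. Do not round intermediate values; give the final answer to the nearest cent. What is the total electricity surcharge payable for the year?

January 1 – September 14, 2023: 257 days × 1087 kWh/day = 279,359 kWh at $0.15/kWh → $41903.85
September 15 – December 31, 2023: 108 days × 1087 kWh/day = 117,396 kWh at $0.14/kWh → $16435.44

$58339.29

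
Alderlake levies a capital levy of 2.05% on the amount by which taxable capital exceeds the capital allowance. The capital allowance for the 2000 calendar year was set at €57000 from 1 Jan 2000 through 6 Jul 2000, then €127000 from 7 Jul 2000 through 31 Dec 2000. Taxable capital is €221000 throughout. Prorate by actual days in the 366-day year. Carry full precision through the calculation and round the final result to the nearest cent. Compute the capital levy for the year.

1 Jan – 6 Jul 2000: 188 days, exemption €57000 → (€221000 − €57000) × 2.05% × 188/366 = €1726.9290
7 Jul – 31 Dec 2000: 178 days, exemption €127000 → (€221000 − €127000) × 2.05% × 178/366 = €937.1749
Total = €2664.1038

€2664.10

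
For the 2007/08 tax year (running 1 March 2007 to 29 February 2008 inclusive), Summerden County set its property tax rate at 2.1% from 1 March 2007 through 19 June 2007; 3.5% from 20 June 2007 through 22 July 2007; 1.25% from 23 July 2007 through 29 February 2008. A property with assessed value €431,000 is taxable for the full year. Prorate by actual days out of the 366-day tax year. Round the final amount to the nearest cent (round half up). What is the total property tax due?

1 March – 19 June 2007: 111 days at 2.1% → €431,000 × 2.1% × 111/366 = €2,744.9754
20 June – 22 July 2007: 33 days at 3.5% → €431,000 × 3.5% × 33/366 = €1,360.1230
23 July 2007 – 29 February 2008: 222 days at 1.25% → €431,000 × 1.25% × 222/366 = €3,267.8279
Total = €7,372.9262

€7,372.93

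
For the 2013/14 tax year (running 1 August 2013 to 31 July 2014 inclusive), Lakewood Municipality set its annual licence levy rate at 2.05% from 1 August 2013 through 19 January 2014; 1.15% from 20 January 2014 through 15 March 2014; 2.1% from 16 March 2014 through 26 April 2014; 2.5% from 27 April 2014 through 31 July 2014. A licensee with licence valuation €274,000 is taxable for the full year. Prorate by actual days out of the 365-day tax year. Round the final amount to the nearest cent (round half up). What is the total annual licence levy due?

€5,585.47

1 August 2013 – 19 January 2014: 172 days at 2.05% → €274,000 × 2.05% × 172/365 = €2,646.9151
20 January – 15 March 2014: 55 days at 1.15% → €274,000 × 1.15% × 55/365 = €474.8082
16 March – 26 April 2014: 42 days at 2.1% → €274,000 × 2.1% × 42/365 = €662.1041
27 April – 31 July 2014: 96 days at 2.5% → €274,000 × 2.5% × 96/365 = €1,801.6438
Total = €5,585.4712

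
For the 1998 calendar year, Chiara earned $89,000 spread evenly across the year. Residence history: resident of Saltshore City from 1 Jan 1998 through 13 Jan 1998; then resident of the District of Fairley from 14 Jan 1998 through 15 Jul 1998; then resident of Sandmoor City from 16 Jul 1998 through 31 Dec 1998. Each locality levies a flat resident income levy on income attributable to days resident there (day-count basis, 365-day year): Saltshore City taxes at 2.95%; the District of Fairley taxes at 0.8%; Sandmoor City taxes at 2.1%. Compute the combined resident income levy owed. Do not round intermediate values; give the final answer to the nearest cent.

$1,315.86

Saltshore City, 1 Jan – 13 Jan 1998: 13 days → $89,000 × 2.95% × 13/365 = $93.5110
The District of Fairley, 14 Jan – 15 Jul 1998: 183 days → $89,000 × 0.8% × 183/365 = $356.9753
Sandmoor City, 16 Jul – 31 Dec 1998: 169 days → $89,000 × 2.1% × 169/365 = $865.3726
Total = $1,315.8589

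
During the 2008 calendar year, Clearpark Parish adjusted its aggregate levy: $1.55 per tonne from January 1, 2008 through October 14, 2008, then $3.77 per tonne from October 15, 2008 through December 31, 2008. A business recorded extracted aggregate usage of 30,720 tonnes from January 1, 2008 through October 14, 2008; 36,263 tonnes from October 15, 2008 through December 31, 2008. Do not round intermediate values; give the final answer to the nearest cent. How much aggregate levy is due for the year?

$184,327.51

January 1 – October 14, 2008: 30,720 tonnes at $1.55/tonne → $47,616.00
October 15 – December 31, 2008: 36,263 tonnes at $3.77/tonne → $136,711.51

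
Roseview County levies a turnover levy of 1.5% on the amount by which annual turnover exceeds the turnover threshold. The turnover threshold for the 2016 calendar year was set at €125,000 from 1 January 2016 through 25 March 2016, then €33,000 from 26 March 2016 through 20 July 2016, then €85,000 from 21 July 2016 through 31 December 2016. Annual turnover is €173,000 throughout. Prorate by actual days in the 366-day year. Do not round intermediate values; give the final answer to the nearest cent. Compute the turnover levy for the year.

€1,430.00

1 January – 25 March 2016: 85 days, exemption €125,000 → (€173,000 − €125,000) × 1.5% × 85/366 = €167.2131
26 March – 20 July 2016: 117 days, exemption €33,000 → (€173,000 − €33,000) × 1.5% × 117/366 = €671.3115
21 July – 31 December 2016: 164 days, exemption €85,000 → (€173,000 − €85,000) × 1.5% × 164/366 = €591.4754
Total = €1,430.0000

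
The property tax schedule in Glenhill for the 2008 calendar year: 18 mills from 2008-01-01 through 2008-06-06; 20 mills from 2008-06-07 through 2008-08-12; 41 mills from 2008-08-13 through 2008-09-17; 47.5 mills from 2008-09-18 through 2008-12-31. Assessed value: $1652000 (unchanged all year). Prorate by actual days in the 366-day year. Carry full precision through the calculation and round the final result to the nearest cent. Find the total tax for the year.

$48059.21

2008-01-01 to 2008-06-06: 158 days at 18 mills → $1652000 × 1.8% × 158/366 = $12836.8525
2008-06-07 to 2008-08-12: 67 days at 20 mills → $1652000 × 2% × 67/366 = $6048.3060
2008-08-13 to 2008-09-17: 36 days at 41 mills → $1652000 × 4.1% × 36/366 = $6662.1639
2008-09-18 to 2008-12-31: 105 days at 47.5 mills → $1652000 × 4.75% × 105/366 = $22511.8852
Total = $48059.2077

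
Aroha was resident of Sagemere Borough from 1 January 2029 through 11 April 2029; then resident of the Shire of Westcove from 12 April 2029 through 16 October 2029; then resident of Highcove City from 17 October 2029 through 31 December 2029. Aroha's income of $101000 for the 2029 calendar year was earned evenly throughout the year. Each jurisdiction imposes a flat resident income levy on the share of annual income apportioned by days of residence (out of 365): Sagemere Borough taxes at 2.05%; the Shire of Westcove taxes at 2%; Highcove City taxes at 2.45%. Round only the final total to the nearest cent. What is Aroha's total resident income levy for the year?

Sagemere Borough, 1 January – 11 April 2029: 101 days → $101000 × 2.05% × 101/365 = $572.9329
The Shire of Westcove, 12 April – 16 October 2029: 188 days → $101000 × 2% × 188/365 = $1040.4384
Highcove City, 17 October – 31 December 2029: 76 days → $101000 × 2.45% × 76/365 = $515.2384
Total = $2128.6096

$2128.61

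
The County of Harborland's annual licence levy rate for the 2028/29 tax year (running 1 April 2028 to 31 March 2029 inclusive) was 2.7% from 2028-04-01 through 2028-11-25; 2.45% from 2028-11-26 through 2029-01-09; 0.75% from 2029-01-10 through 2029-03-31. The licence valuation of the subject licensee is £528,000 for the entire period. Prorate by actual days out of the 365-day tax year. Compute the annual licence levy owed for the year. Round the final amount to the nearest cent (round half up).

2028-04-01 to 2028-11-25: 239 days at 2.7% → £528,000 × 2.7% × 239/365 = £9,334.7507
2028-11-26 to 2029-01-09: 45 days at 2.45% → £528,000 × 2.45% × 45/365 = £1,594.8493
2029-01-10 to 2029-03-31: 81 days at 0.75% → £528,000 × 0.75% × 81/365 = £878.7945
Total = £11,808.3945

£11,808.39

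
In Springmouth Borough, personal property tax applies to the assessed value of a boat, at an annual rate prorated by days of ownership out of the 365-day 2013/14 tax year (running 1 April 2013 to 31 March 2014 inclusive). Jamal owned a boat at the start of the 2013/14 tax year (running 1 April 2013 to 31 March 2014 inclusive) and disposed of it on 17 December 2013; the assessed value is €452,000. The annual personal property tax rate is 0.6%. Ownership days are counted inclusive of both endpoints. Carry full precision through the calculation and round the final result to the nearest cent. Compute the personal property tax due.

€1,939.27

Days held (1 April – 17 December 2013): 261 out of 365
Tax = €452,000 × 0.6% × 261/365 = €1,939.2658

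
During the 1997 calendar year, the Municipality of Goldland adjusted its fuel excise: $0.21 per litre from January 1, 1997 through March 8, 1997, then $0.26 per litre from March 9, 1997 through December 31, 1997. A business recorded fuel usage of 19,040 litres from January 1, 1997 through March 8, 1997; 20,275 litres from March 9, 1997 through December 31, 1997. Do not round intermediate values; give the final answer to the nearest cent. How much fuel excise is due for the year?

$9,269.90

January 1 – March 8, 1997: 19,040 litres at $0.21/litre → $3,998.40
March 9 – December 31, 1997: 20,275 litres at $0.26/litre → $5,271.50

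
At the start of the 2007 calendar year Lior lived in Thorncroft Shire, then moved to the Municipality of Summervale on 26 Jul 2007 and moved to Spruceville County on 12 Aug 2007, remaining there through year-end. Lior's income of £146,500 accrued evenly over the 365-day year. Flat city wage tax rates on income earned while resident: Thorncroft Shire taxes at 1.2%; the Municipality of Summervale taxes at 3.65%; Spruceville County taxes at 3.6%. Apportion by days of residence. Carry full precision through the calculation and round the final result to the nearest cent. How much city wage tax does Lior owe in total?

£3,293.04

Thorncroft Shire, 1 Jan – 25 Jul 2007: 206 days → £146,500 × 1.2% × 206/365 = £992.1863
The Municipality of Summervale, 26 Jul – 11 Aug 2007: 17 days → £146,500 × 3.65% × 17/365 = £249.0500
Spruceville County, 12 Aug – 31 Dec 2007: 142 days → £146,500 × 3.6% × 142/365 = £2,051.8027
Total = £3,293.0390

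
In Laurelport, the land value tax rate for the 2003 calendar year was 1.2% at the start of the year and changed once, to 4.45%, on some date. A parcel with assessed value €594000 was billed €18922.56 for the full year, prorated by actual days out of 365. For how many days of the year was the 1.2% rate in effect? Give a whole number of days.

Let d = days at the first rate; then 365 − d days at the second rate.
€594000 × [1.2%·d + 4.45%·(365−d)] / 365 = €18922.56
Solving gives d = 142, so the new rate took effect on May 23, 2003.

142 days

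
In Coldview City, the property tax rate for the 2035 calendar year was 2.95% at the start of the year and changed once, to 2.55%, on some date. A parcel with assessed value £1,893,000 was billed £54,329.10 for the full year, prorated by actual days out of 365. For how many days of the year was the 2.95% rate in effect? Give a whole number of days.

292 days

Let d = days at the first rate; then 365 − d days at the second rate.
£1,893,000 × [2.95%·d + 2.55%·(365−d)] / 365 = £54,329.10
Solving gives d = 292, so the new rate took effect on 20 Oct 2035.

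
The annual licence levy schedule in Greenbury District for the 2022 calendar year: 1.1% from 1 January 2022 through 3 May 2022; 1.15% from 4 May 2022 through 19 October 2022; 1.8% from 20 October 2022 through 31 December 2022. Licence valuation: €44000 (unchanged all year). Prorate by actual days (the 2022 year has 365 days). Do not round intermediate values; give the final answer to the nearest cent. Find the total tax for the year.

1 January – 3 May 2022: 123 days at 1.1% → €44000 × 1.1% × 123/365 = €163.1014
4 May – 19 October 2022: 169 days at 1.15% → €44000 × 1.15% × 169/365 = €234.2849
20 October – 31 December 2022: 73 days at 1.8% → €44000 × 1.8% × 73/365 = €158.4000
Total = €555.7863

€555.79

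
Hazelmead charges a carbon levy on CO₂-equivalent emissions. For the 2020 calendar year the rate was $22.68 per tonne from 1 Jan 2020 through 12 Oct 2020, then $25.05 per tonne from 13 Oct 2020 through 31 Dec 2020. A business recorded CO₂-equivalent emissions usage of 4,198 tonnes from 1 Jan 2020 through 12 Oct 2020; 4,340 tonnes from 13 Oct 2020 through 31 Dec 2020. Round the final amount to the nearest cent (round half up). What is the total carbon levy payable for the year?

1 Jan – 12 Oct 2020: 4,198 tonnes at $22.68/tonne → $95,210.64
13 Oct – 31 Dec 2020: 4,340 tonnes at $25.05/tonne → $108,717.00

$203,927.64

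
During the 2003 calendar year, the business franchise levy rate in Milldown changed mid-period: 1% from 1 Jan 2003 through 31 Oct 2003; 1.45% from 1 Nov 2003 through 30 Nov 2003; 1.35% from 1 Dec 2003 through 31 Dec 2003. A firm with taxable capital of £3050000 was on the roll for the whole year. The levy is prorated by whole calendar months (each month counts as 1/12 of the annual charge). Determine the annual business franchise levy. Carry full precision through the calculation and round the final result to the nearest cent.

£32533.33

1 Jan – 31 Oct 2003: 10 months at 1% → £3050000 × 1% × 10/12 = £25416.6667
1 Nov – 30 Nov 2003: 1 month at 1.45% → £3050000 × 1.45% × 1/12 = £3685.4167
1 Dec – 31 Dec 2003: 1 month at 1.35% → £3050000 × 1.35% × 1/12 = £3431.2500
Total = £32533.3333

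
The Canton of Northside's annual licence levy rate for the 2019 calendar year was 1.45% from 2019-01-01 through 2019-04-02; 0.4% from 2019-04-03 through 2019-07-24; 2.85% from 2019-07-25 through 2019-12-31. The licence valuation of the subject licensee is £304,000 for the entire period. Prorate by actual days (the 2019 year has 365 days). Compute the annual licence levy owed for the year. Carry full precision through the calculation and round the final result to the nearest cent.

2019-01-01 to 2019-04-02: 92 days at 1.45% → £304,000 × 1.45% × 92/365 = £1,111.0575
2019-04-03 to 2019-07-24: 113 days at 0.4% → £304,000 × 0.4% × 113/365 = £376.4603
2019-07-25 to 2019-12-31: 160 days at 2.85% → £304,000 × 2.85% × 160/365 = £3,797.9178
Total = £5,285.4356

£5,285.44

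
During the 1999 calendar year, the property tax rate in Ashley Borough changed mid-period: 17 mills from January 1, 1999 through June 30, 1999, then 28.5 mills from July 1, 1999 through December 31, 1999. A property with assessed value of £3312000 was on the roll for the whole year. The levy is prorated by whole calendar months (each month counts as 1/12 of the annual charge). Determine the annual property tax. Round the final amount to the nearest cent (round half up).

£75348.00

January 1 – June 30, 1999: 6 months at 17 mills → £3312000 × 1.7% × 6/12 = £28152.0000
July 1 – December 31, 1999: 6 months at 28.5 mills → £3312000 × 2.85% × 6/12 = £47196.0000
Total = £75348.0000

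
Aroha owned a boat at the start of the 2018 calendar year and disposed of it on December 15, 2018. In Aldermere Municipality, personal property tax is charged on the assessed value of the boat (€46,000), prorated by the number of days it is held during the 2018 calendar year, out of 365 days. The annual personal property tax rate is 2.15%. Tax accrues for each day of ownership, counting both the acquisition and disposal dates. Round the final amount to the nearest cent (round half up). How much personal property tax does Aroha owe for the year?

€945.65

Days held (January 1 – December 15, 2018): 349 out of 365
Tax = €46,000 × 2.15% × 349/365 = €945.6466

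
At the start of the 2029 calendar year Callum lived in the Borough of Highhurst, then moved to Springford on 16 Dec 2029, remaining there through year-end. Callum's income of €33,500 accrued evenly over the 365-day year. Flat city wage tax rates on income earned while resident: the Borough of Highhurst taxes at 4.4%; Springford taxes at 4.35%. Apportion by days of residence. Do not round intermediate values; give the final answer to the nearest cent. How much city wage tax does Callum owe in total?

The Borough of Highhurst, 1 Jan – 15 Dec 2029: 349 days → €33,500 × 4.4% × 349/365 = €1,409.3863
Springford, 16 Dec – 31 Dec 2029: 16 days → €33,500 × 4.35% × 16/365 = €63.8795
Total = €1,473.2658

€1,473.27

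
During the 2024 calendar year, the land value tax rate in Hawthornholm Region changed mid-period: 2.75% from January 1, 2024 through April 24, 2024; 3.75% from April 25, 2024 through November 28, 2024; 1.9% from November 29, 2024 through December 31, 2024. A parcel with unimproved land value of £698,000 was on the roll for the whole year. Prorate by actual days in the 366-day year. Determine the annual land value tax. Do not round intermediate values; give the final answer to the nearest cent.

January 1 – April 24, 2024: 115 days at 2.75% → £698,000 × 2.75% × 115/366 = £6,031.2158
April 25 – November 28, 2024: 218 days at 3.75% → £698,000 × 3.75% × 218/366 = £15,590.5738
November 29 – December 31, 2024: 33 days at 1.9% → £698,000 × 1.9% × 33/366 = £1,195.7541
Total = £22,817.5437

£22,817.54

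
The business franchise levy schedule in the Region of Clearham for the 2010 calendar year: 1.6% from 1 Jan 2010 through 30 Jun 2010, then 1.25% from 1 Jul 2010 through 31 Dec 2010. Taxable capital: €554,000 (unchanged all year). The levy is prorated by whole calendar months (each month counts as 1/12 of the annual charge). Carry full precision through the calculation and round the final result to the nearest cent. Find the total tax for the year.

1 Jan – 30 Jun 2010: 6 months at 1.6% → €554,000 × 1.6% × 6/12 = €4,432.0000
1 Jul – 31 Dec 2010: 6 months at 1.25% → €554,000 × 1.25% × 6/12 = €3,462.5000
Total = €7,894.5000

€7,894.50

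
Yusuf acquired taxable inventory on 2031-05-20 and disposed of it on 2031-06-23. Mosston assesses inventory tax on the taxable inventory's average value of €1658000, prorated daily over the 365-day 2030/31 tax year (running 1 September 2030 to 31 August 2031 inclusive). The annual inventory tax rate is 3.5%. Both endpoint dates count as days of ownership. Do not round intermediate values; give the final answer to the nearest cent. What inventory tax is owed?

€5564.52

Days held (2031-05-20 to 2031-06-23): 35 out of 365
Tax = €1658000 × 3.5% × 35/365 = €5564.5205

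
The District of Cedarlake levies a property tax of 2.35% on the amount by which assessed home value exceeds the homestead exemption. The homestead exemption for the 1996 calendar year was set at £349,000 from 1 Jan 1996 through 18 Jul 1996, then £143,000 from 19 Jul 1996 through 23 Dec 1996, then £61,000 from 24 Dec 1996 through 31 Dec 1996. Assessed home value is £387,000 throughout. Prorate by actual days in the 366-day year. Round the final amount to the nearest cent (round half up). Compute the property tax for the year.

1 Jan – 18 Jul 1996: 200 days, exemption £349,000 → (£387,000 − £349,000) × 2.35% × 200/366 = £487.9781
19 Jul – 23 Dec 1996: 158 days, exemption £143,000 → (£387,000 − £143,000) × 2.35% × 158/366 = £2,475.3333
24 Dec – 31 Dec 1996: 8 days, exemption £61,000 → (£387,000 − £61,000) × 2.35% × 8/366 = £167.4536
Total = £3,130.7650

£3,130.77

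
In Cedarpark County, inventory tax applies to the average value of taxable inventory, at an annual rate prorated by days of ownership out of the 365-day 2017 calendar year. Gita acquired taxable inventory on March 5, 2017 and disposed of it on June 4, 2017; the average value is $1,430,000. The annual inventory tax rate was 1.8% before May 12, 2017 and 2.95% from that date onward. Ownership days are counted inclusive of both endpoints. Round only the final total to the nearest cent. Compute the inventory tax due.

March 5 – May 11, 2017: 68 days at 1.8% → $1,430,000 × 1.8% × 68/365 = $4,795.3973
May 12 – June 4, 2017: 24 days at 2.95% → $1,430,000 × 2.95% × 24/365 = $2,773.8082
Total = $7,569.2055

$7,569.21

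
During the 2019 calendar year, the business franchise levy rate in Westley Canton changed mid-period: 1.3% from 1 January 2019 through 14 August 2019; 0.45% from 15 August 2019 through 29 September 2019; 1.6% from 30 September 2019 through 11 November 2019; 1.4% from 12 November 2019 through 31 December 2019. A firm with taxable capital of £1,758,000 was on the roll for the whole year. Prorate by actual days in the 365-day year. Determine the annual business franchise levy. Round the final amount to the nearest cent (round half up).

£21,832.92

1 January – 14 August 2019: 226 days at 1.3% → £1,758,000 × 1.3% × 226/365 = £14,150.6959
15 August – 29 September 2019: 46 days at 0.45% → £1,758,000 × 0.45% × 46/365 = £997.0027
30 September – 11 November 2019: 43 days at 1.6% → £1,758,000 × 1.6% × 43/365 = £3,313.7096
12 November – 31 December 2019: 50 days at 1.4% → £1,758,000 × 1.4% × 50/365 = £3,371.5068
Total = £21,832.9151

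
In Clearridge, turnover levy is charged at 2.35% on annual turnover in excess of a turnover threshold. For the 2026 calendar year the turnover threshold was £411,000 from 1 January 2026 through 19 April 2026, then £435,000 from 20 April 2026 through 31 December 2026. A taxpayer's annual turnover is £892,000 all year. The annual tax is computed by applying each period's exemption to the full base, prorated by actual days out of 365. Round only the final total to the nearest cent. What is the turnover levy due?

1 January – 19 April 2026: 109 days, exemption £411,000 → (£892,000 − £411,000) × 2.35% × 109/365 = £3,375.5658
20 April – 31 December 2026: 256 days, exemption £435,000 → (£892,000 − £435,000) × 2.35% × 256/365 = £7,532.3616
Total = £10,907.9274

£10,907.93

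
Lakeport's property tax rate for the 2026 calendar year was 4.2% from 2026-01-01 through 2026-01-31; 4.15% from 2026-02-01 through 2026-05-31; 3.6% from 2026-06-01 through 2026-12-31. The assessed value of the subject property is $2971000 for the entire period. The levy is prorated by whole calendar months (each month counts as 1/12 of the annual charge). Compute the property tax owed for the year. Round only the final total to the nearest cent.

$113888.33

2026-01-01 to 2026-01-31: 1 month at 4.2% → $2971000 × 4.2% × 1/12 = $10398.5000
2026-02-01 to 2026-05-31: 4 months at 4.15% → $2971000 × 4.15% × 4/12 = $41098.8333
2026-06-01 to 2026-12-31: 7 months at 3.6% → $2971000 × 3.6% × 7/12 = $62391.0000
Total = $113888.3333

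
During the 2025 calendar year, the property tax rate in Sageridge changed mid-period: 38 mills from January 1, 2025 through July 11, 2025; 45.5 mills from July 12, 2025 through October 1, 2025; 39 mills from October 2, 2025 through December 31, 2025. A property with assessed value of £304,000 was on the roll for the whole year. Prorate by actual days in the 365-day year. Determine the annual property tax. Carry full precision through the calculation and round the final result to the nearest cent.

£12,140.01

January 1 – July 11, 2025: 192 days at 38 mills → £304,000 × 3.8% × 192/365 = £6,076.6685
July 12 – October 1, 2025: 82 days at 45.5 mills → £304,000 × 4.55% × 82/365 = £3,107.4630
October 2 – December 31, 2025: 91 days at 39 mills → £304,000 × 3.9% × 91/365 = £2,955.8795
Total = £12,140.0110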